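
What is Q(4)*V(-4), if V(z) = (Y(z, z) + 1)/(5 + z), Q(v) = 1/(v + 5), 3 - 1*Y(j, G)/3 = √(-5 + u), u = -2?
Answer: 10/9 - I*√7/3 ≈ 1.1111 - 0.88192*I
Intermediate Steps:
Y(j, G) = 9 - 3*I*√7 (Y(j, G) = 9 - 3*√(-5 - 2) = 9 - 3*I*√7)
Q(v) = 1/(5 + v)
V(z) = (10 - 3*I*√7)/(5 + z) (V(z) = ((9 - 3*I*√7) + 1)/(5 + z) = (10 - 3*I*√7)/(5 + z))
Q(4)*V(-4) = ((10 - 3*I*√7)/(5 - 4))/(5 + 4) = ((10 - 3*I*√7)/1)/9 = (1*(10 - 3*I*√7))/9 = (10 - 3*I*√7)/9 = 10/9 - I*√7/3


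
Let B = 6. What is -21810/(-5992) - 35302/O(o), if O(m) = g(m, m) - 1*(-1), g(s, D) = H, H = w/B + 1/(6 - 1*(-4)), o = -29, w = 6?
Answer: -151059845/8988 ≈ -16807.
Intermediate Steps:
H = 11/10 (H = 6/6 + 1/(6 - 1*(-4)) = 6*(1/6) + 1/(6 + 4) = 1 + 1/10 = 11/10 ≈ 1.1000)
g(s, D) = 11/10
O(m) = 21/10 (O(m) = 11/10 - 1*(-1) = 11/10 + 1 = 21/10)
-21810/(-5992) - 35302/O(o) = -21810/(-5992) - 35302/21/10 = -21810*(-1/5992) - 35302*10/21 = 10905/2996 - 353020/21 = -151059845/8988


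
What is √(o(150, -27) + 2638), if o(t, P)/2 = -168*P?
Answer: √11710 ≈ 108.21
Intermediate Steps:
o(t, P) = -336*P (o(t, P) = 2*(-168*P) = -336*P)
√(o(150, -27) + 2638) = √(-336*(-27) + 2638) = √(9072 + 2638) = √11710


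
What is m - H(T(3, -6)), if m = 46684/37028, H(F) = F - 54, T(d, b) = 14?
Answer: 381951/9257 ≈ 41.261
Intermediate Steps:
H(F) = -54 + F
m = 11671/9257 (m = 46684*(1/37028) = 11671/9257 ≈ 1.2608)
m - H(T(3, -6)) = 11671/9257 - (-54 + 14) = 11671/9257 - 1*(-40) = 11671/9257 + 40 = 381951/9257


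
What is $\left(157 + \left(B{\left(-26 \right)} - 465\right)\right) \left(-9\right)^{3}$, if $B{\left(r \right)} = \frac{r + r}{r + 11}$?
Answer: $\frac{1110024}{5} \approx 2.22 \cdot 10^{5}$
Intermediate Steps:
$B{\left(r \right)} = \frac{2 r}{11 + r}$
$\left(157 + \left(B{\left(-26 \right)} - 465\right)\right) \left(-9\right)^{3} = \left(157 - \left(465 + \frac{52}{11 - 26}\right)\right) \left(-9\right)^{3} = \left(157 - \left(465 + \frac{52}{-15}\right)\right) \left(-729\right) = \left(157 - \left(465 + 52 \left(- \frac{1}{15}\right)\right)\right) \left(-729\right) = \left(157 + \left(\frac{52}{15} - 465\right)\right) \left(-729\right) = \left(157 - \frac{6923}{15}\right) \left(-729\right) = \left(- \frac{4568}{15}\right) \left(-729\right) = \frac{1110024}{5}$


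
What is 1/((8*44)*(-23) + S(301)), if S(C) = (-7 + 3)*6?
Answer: -1/8120 ≈ -0.00012315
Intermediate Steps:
S(C) = -24 (S(C) = -4*6 = -24)
1/((8*44)*(-23) + S(301)) = 1/((8*44)*(-23) - 24) = 1/(352*(-23) - 24) = 1/(-8096 - 24) = 1/(-8120) = -1/8120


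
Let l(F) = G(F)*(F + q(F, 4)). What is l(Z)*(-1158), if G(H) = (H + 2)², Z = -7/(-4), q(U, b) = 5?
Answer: -3517425/32 ≈ -1.0992e+5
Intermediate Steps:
Z = 7/4 (Z = -7*(-¼) = 7/4 ≈ 1.7500)
G(H) = (2 + H)²
l(F) = (2 + F)²*(5 + F) (l(F) = (2 + F)²*(F + 5) = (2 + F)²*(5 + F))
l(Z)*(-1158) = ((2 + 7/4)²*(5 + 7/4))*(-1158) = ((15/4)²*(27/4))*(-1158) = ((225/16)*(27/4))*(-1158) = (6075/64)*(-1158) = -3517425/32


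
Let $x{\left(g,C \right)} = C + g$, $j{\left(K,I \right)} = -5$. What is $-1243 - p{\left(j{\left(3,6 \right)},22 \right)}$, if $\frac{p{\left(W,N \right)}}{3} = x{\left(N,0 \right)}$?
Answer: $-1309$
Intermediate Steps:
$p{\left(W,N \right)} = 3 N$ ($p{\left(W,N \right)} = 3 \left(0 + N\right) = 3 N$)
$-1243 - p{\left(j{\left(3,6 \right)},22 \right)} = -1243 - 3 \cdot 22 = -1243 - 66 = -1309$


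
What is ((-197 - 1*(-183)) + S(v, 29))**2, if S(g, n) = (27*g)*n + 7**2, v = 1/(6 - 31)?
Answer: 8464/625 ≈ 13.542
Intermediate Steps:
v = -1/25 (v = 1/(-25) = -1/25 ≈ -0.040000)
S(g, n) = 49 + 27*g*n (S(g, n) = 27*g*n + 49 = 49 + 27*g*n)
((-197 - 1*(-183)) + S(v, 29))**2 = ((-197 - 1*(-183)) + (49 + 27*(-1/25)*29))**2 = ((-197 + 183) + (49 - 783/25))**2 = (-14 + 442/25)**2 = (92/25)**2 = 8464/625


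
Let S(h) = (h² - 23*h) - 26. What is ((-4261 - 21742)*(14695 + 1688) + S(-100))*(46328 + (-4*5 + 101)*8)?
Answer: -20011535248000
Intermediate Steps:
S(h) = -26 + h² - 23*h
((-4261 - 21742)*(14695 + 1688) + S(-100))*(46328 + (-4*5 + 101)*8) = ((-4261 - 21742)*(14695 + 1688) + (-26 + (-100)² - 23*(-100)))*(46328 + (-4*5 + 101)*8) = (-26003*16383 + (-26 + 10000 + 2300))*(46328 + (-20 + 101)*8) = (-426007149 + 12274)*(46328 + 81*8) = -425994875*(46328 + 648) = -425994875*46976 = -20011535248000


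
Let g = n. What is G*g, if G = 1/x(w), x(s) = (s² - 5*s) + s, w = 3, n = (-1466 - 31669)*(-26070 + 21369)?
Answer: -51922545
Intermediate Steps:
n = 155767635 (n = -33135*(-4701) = 155767635)
g = 155767635
x(s) = s² - 4*s
G = -⅓ (G = 1/(3*(-4 + 3)) = 1/(3*(-1)) = 1/(-3) = -⅓ ≈ -0.33333)
G*g = -⅓*155767635 = -51922545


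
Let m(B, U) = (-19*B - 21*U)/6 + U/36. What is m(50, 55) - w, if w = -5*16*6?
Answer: 4705/36 ≈ 130.69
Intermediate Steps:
w = -480 (w = -80*6 = -480)
m(B, U) = -125*U/36 - 19*B/6 (m(B, U) = (-21*U - 19*B)*(⅙) + U*(1/36) = (-19*B/6 - 7*U/2) + U/36 = -125*U/36 - 19*B/6)
m(50, 55) - w = (-125/36*55 - 19/6*50) - 1*(-480) = (-6875/36 - 475/3) + 480 = -12575/36 + 480 = 4705/36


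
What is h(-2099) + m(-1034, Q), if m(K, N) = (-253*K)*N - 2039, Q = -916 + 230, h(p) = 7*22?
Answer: -179460857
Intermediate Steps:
h(p) = 154
Q = -686
m(K, N) = -2039 - 253*K*N (m(K, N) = -253*K*N - 2039 = -2039 - 253*K*N)
h(-2099) + m(-1034, Q) = 154 + (-2039 - 253*(-1034)*(-686)) = 154 + (-2039 - 179458972) = 154 - 179461011 = -179460857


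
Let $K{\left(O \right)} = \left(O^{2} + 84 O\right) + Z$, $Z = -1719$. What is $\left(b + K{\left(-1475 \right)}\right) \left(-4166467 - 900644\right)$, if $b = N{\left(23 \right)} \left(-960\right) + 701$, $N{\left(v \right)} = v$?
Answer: $-10279278186597$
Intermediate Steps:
$K{\left(O \right)} = -1719 + O^{2} + 84 O$ ($K{\left(O \right)} = \left(O^{2} + 84 O\right) - 1719 = -1719 + O^{2} + 84 O$)
$b = -21379$ ($b = 23 \left(-960\right) + 701 = -22080 + 701 = -21379$)
$\left(b + K{\left(-1475 \right)}\right) \left(-4166467 - 900644\right) = \left(-21379 + \left(-1719 + \left(-1475\right)^{2} + 84 \left(-1475\right)\right)\right) \left(-4166467 - 900644\right) = \left(-21379 - -2050006\right) \left(-5067111\right) = \left(-21379 + 2050006\right) \left(-5067111\right) = 2028627 \left(-5067111\right) = -10279278186597$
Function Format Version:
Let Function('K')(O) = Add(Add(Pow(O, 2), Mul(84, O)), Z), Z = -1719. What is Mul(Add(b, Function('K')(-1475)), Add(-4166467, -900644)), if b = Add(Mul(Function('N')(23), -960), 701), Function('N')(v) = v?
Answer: -10279278186597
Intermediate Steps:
Function('K')(O) = Add(-1719, Pow(O, 2), Mul(84, O)) (Function('K')(O) = Add(Add(Pow(O, 2), Mul(84, O)), -1719) = Add(-1719, Pow(O, 2), Mul(84, O)))
b = -21379 (b = Add(Mul(23, -960), 701) = Add(-22080, 701) = -21379)
Mul(Add(b, Function('K')(-1475)), Add(-4166467, -900644)) = Mul(Add(-21379, Add(-1719, Pow(-1475, 2), Mul(84, -1475))), Add(-4166467, -900644)) = Mul(Add(-21379, Add(-1719, 2175625, -123900)), -5067111) = Mul(Add(-21379, 2050006), -5067111) = Mul(2028627, -5067111) = -10279278186597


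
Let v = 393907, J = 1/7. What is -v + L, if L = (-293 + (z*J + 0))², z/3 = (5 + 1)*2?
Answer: -15241218/49 ≈ -3.1105e+5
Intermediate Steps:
J = ⅐ ≈ 0.14286
z = 36 (z = 3*((5 + 1)*2) = 3*(6*2) = 3*12 = 36)
L = 4060225/49 (L = (-293 + (36*(⅐) + 0))² = (-293 + (36/7 + 0))² = (-293 + 36/7)² = (-2015/7)² = 4060225/49 ≈ 82862.)
-v + L = -1*393907 + 4060225/49 = -393907 + 4060225/49 = -15241218/49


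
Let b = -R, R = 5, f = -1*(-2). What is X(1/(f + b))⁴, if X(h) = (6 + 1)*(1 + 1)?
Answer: 38416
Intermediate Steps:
f = 2
b = -5 (b = -1*5 = -5)
X(h) = 14 (X(h) = 7*2 = 14)
X(1/(f + b))⁴ = 14⁴ = 38416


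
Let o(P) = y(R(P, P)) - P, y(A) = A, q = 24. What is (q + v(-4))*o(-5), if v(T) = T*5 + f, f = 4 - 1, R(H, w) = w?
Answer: 0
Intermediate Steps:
f = 3
o(P) = 0 (o(P) = P - P = 0)
v(T) = 3 + 5*T (v(T) = T*5 + 3 = 5*T + 3 = 3 + 5*T)
(q + v(-4))*o(-5) = (24 + (3 + 5*(-4)))*0 = (24 + (3 - 20))*0 = (24 - 17)*0 = 7*0 = 0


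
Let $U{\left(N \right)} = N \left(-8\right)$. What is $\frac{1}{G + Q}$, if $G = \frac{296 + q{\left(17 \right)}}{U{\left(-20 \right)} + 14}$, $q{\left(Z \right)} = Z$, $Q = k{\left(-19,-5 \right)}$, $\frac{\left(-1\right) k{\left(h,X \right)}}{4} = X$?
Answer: $\frac{174}{3793} \approx 0.045874$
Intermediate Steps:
$k{\left(h,X \right)} = - 4 X$
$Q = 20$ ($Q = \left(-4\right) \left(-5\right) = 20$)
$U{\left(N \right)} = - 8 N$
$G = \frac{313}{174}$ ($G = \frac{296 + 17}{\left(-8\right) \left(-20\right) + 14} = \frac{313}{160 + 14} = \frac{313}{174} \approx 1.7989$)
$\frac{1}{G + Q} = \frac{1}{\frac{313}{174} + 20} = \frac{1}{\frac{3793}{174}} = \frac{174}{3793}$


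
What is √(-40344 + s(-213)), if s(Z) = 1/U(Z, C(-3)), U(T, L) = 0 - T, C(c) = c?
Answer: I*√1830366723/213 ≈ 200.86*I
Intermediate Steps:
U(T, L) = -T
s(Z) = -1/Z (s(Z) = 1/(-Z) = -1/Z)
√(-40344 + s(-213)) = √(-40344 - 1/(-213)) = √(-40344 - 1*(-1/213)) = √(-40344 + 1/213) = √(-8593271/213) = I*√1830366723/213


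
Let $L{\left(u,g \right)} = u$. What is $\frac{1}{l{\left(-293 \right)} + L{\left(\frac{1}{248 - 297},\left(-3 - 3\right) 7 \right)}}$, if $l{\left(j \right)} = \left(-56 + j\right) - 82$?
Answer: $- \frac{49}{21120} \approx -0.0023201$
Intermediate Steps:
$l{\left(j \right)} = -138 + j$
$\frac{1}{l{\left(-293 \right)} + L{\left(\frac{1}{248 - 297},\left(-3 - 3\right) 7 \right)}} = \frac{1}{\left(-138 - 293\right) + \frac{1}{248 - 297}} = \frac{1}{-431 + \frac{1}{-49}} = \frac{1}{-431 - \frac{1}{49}} = \frac{1}{- \frac{21120}{49}} = - \frac{49}{21120}$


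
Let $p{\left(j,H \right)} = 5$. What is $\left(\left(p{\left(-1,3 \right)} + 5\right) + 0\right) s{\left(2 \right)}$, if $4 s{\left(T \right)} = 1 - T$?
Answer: $- \frac{5}{2} \approx -2.5$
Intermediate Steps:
$s{\left(T \right)} = \frac{1}{4} - \frac{T}{4}$ ($s{\left(T \right)} = \frac{1 - T}{4} = \frac{1}{4} - \frac{T}{4}$)
$\left(\left(p{\left(-1,3 \right)} + 5\right) + 0\right) s{\left(2 \right)} = \left(\left(5 + 5\right) + 0\right) \left(\frac{1}{4} - \frac{1}{2}\right) = \left(10 + 0\right) \left(\frac{1}{4} - \frac{1}{2}\right) = 10 \left(- \frac{1}{4}\right) = - \frac{5}{2}$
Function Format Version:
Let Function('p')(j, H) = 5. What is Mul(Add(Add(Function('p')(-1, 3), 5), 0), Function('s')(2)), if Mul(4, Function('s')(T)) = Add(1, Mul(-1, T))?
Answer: Rational(-5, 2) ≈ -2.5000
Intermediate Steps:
Function('s')(T) = Add(Rational(1, 4), Mul(Rational(-1, 4), T)) (Function('s')(T) = Mul(Rational(1, 4), Add(1, Mul(-1, T))) = Add(Rational(1, 4), Mul(Rational(-1, 4), T)))
Mul(Add(Add(Function('p')(-1, 3), 5), 0), Function('s')(2)) = Mul(Add(Add(5, 5), 0), Add(Rational(1, 4), Mul(Rational(-1, 4), 2))) = Mul(Add(10, 0), Add(Rational(1, 4), Rational(-1, 2))) = Mul(10, Rational(-1, 4)) = Rational(-5, 2)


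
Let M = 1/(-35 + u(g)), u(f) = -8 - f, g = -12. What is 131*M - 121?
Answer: -3882/31 ≈ -125.23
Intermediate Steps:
M = -1/31 (M = 1/(-35 + (-8 - 1*(-12))) = 1/(-35 + (-8 + 12)) = 1/(-35 + 4) = 1/(-31) = -1/31 ≈ -0.032258)
131*M - 121 = 131*(-1/31) - 121 = -131/31 - 121 = -3882/31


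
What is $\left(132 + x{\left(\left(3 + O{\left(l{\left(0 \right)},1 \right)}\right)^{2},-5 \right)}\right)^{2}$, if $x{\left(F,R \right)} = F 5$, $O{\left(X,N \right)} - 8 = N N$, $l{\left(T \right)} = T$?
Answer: $725904$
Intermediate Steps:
$O{\left(X,N \right)} = 8 + N^{2}$ ($O{\left(X,N \right)} = 8 + N N = 8 + N^{2}$)
$x{\left(F,R \right)} = 5 F$
$\left(132 + x{\left(\left(3 + O{\left(l{\left(0 \right)},1 \right)}\right)^{2},-5 \right)}\right)^{2} = \left(132 + 5 \left(3 + \left(8 + 1^{2}\right)\right)^{2}\right)^{2} = \left(132 + 5 \left(3 + \left(8 + 1\right)\right)^{2}\right)^{2} = \left(132 + 5 \left(3 + 9\right)^{2}\right)^{2} = \left(132 + 5 \cdot 12^{2}\right)^{2} = \left(132 + 5 \cdot 144\right)^{2} = \left(132 + 720\right)^{2} = 852^{2} = 725904$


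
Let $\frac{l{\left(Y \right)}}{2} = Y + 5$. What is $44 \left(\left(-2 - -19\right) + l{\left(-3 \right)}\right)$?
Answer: $924$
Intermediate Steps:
$l{\left(Y \right)} = 10 + 2 Y$ ($l{\left(Y \right)} = 2 \left(Y + 5\right) = 2 \left(5 + Y\right) = 10 + 2 Y$)
$44 \left(\left(-2 - -19\right) + l{\left(-3 \right)}\right) = 44 \left(\left(-2 - -19\right) + \left(10 + 2 \left(-3\right)\right)\right) = 44 \left(\left(-2 + 19\right) + \left(10 - 6\right)\right) = 44 \left(17 + 4\right) = 44 \cdot 21 = 924$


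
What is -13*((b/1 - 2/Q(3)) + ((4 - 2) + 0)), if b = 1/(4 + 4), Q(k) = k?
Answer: -455/24 ≈ -18.958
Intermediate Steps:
b = 1/8 ≈ 0.12500
-13*((b/1 - 2/Q(3)) + ((4 - 2) + 0)) = -13*(((1/8)/1 - 2/3) + ((4 - 2) + 0)) = -13*(((1/8)*1 - 2*1/3) + (2 + 0)) = -13*((1/8 - 2/3) + 2) = -13*(-13/24 + 2) = -13*35/24 = -455/24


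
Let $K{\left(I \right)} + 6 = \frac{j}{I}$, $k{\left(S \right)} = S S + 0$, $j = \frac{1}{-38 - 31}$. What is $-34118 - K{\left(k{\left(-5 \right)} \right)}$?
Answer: $- \frac{58843199}{1725} \approx -34112.0$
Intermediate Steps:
$j = - \frac{1}{69}$ ($j = \frac{1}{-69} = - \frac{1}{69} \approx -0.014493$)
$k{\left(S \right)} = S^{2}$ ($k{\left(S \right)} = S^{2} + 0 = S^{2}$)
$K{\left(I \right)} = -6 - \frac{1}{69 I}$
$-34118 - K{\left(k{\left(-5 \right)} \right)} = -34118 - \left(-6 - \frac{1}{69 \left(-5\right)^{2}}\right) = -34118 - \left(-6 - \frac{1}{69 \cdot 25}\right) = -34118 - \left(-6 - \frac{1}{1725}\right) = -34118 - - \frac{10351}{1725} = -34118 + \frac{10351}{1725} = - \frac{58843199}{1725}$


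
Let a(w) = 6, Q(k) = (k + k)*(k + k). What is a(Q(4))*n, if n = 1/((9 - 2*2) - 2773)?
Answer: -3/1384 ≈ -0.0021676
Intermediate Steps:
Q(k) = 4*k² (Q(k) = (2*k)*(2*k) = 4*k²)
n = -1/2768 (n = 1/((9 - 4) - 2773) = 1/(5 - 2773) = 1/(-2768) = -1/2768 ≈ -0.00036127)
a(Q(4))*n = 6*(-1/2768) = -3/1384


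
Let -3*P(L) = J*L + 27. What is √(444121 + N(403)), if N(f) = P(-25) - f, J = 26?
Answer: √3995331/3 ≈ 666.28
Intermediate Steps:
P(L) = -9 - 26*L/3 (P(L) = -(26*L + 27)/3 = -(27 + 26*L)/3 = -9 - 26*L/3)
N(f) = 623/3 - f (N(f) = (-9 - 26/3*(-25)) - f = (-9 + 650/3) - f = 623/3 - f)
√(444121 + N(403)) = √(444121 + (623/3 - 1*403)) = √(444121 + (623/3 - 403)) = √(444121 - 586/3) = √(1331777/3) = √3995331/3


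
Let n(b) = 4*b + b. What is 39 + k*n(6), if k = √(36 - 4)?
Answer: 39 + 120*√2 ≈ 208.71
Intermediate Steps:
n(b) = 5*b
k = 4*√2 (k = √32 = 4*√2 ≈ 5.6569)
39 + k*n(6) = 39 + (4*√2)*(5*6) = 39 + (4*√2)*30 = 39 + 120*√2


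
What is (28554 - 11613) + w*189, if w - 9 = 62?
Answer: 30360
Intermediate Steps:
w = 71 (w = 9 + 62 = 71)
(28554 - 11613) + w*189 = (28554 - 11613) + 71*189 = 16941 + 13419 = 30360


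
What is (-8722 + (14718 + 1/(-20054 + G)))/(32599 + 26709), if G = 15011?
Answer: 30237827/299090244 ≈ 0.10110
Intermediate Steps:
(-8722 + (14718 + 1/(-20054 + G)))/(32599 + 26709) = (-8722 + (14718 + 1/(-20054 + 15011)))/(32599 + 26709) = (-8722 + (14718 + 1/(-5043)))/59308 = (-8722 + (14718 - 1/5043))*(1/59308) = (-8722 + 74222873/5043)*(1/59308) = (30237827/5043)*(1/59308) = 30237827/299090244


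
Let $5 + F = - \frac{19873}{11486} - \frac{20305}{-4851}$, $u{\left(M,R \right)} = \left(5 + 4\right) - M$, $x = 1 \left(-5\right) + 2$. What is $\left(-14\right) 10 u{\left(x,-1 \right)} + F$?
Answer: $- \frac{93748998103}{55718586} \approx -1682.5$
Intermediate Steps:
$x = -3$ ($x = -5 + 2 = -3$)
$u{\left(M,R \right)} = 9 - M$
$F = - \frac{141773623}{55718586}$ ($F = -5 - \left(- \frac{20305}{4851} + \frac{19873}{11486}\right) = -5 - - \frac{136819307}{55718586} = -5 + \left(- \frac{19873}{11486} + \frac{20305}{4851}\right) = -5 + \frac{136819307}{55718586} = - \frac{141773623}{55718586} \approx -2.5445$)
$\left(-14\right) 10 u{\left(x,-1 \right)} + F = \left(-14\right) 10 \left(9 - -3\right) - \frac{141773623}{55718586} = - 140 \left(9 + 3\right) - \frac{141773623}{55718586} = \left(-140\right) 12 - \frac{141773623}{55718586} = -1680 - \frac{141773623}{55718586} = - \frac{93748998103}{55718586}$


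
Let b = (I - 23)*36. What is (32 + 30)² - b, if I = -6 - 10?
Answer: 5248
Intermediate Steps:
I = -16
b = -1404 (b = (-16 - 23)*36 = -39*36 = -1404)
(32 + 30)² - b = (32 + 30)² - 1*(-1404) = 62² + 1404 = 3844 + 1404 = 5248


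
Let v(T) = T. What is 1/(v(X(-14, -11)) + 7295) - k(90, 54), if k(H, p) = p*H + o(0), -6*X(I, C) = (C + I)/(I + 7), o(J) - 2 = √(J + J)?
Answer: -1489546588/306365 ≈ -4862.0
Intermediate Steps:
o(J) = 2 + √2*√J (o(J) = 2 + √(J + J) = 2 + √(2*J) = 2 + √2*√J)
X(I, C) = -(C + I)/(6*(7 + I)) (X(I, C) = -(C + I)/(6*(I + 7)) = -(C + I)/(6*(7 + I)))
k(H, p) = 2 + H*p (k(H, p) = p*H + (2 + √2*√0) = H*p + (2 + √2*0) = H*p + (2 + 0) = H*p + 2 = 2 + H*p)
1/(v(X(-14, -11)) + 7295) - k(90, 54) = 1/((-1*(-11) - 1*(-14))/(6*(7 - 14)) + 7295) - (2 + 90*54) = 1/((⅙)*(11 + 14)/(-7) + 7295) - (2 + 4860) = 1/((⅙)*(-⅐)*25 + 7295) - 1*4862 = 1/(-25/42 + 7295) - 4862 = 1/(306365/42) - 4862 = 42/306365 - 4862 = -1489546588/306365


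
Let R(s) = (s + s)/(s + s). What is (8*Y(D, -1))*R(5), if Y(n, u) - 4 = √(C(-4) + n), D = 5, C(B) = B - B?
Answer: 32 + 8*√5 ≈ 49.889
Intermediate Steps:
C(B) = 0
Y(n, u) = 4 + √n (Y(n, u) = 4 + √(0 + n) = 4 + √n)
R(s) = 1 (R(s) = (2*s)/((2*s)) = (2*s)*(1/(2*s)) = 1)
(8*Y(D, -1))*R(5) = (8*(4 + √5))*1 = (32 + 8*√5)*1 = 32 + 8*√5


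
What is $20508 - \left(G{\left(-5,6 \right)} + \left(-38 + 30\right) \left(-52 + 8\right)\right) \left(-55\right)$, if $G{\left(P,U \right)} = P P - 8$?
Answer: $40803$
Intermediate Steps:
$G{\left(P,U \right)} = -8 + P^{2}$ ($G{\left(P,U \right)} = P^{2} - 8 = -8 + P^{2}$)
$20508 - \left(G{\left(-5,6 \right)} + \left(-38 + 30\right) \left(-52 + 8\right)\right) \left(-55\right) = 20508 - \left(\left(-8 + \left(-5\right)^{2}\right) + \left(-38 + 30\right) \left(-52 + 8\right)\right) \left(-55\right) = 20508 - \left(\left(-8 + 25\right) - -352\right) \left(-55\right) = 20508 - \left(17 + 352\right) \left(-55\right) = 20508 - 369 \left(-55\right) = 20508 - -20295 = 20508 + 20295 = 40803$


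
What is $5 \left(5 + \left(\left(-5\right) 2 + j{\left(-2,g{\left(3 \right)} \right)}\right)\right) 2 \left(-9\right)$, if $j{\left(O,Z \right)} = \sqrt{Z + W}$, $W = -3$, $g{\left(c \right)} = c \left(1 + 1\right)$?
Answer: $450 - 90 \sqrt{3} \approx 294.12$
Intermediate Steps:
$g{\left(c \right)} = 2 c$ ($g{\left(c \right)} = c 2 = 2 c$)
$j{\left(O,Z \right)} = \sqrt{-3 + Z}$ ($j{\left(O,Z \right)} = \sqrt{Z - 3} = \sqrt{-3 + Z}$)
$5 \left(5 + \left(\left(-5\right) 2 + j{\left(-2,g{\left(3 \right)} \right)}\right)\right) 2 \left(-9\right) = 5 \left(5 + \left(\left(-5\right) 2 + \sqrt{-3 + 2 \cdot 3}\right)\right) 2 \left(-9\right) = 5 \left(5 - \left(10 - \sqrt{-3 + 6}\right)\right) 2 \left(-9\right) = 5 \left(5 - \left(10 - \sqrt{3}\right)\right) 2 \left(-9\right) = 5 \left(-5 + \sqrt{3}\right) 2 \left(-9\right) = \left(-25 + 5 \sqrt{3}\right) 2 \left(-9\right) = \left(-50 + 10 \sqrt{3}\right) \left(-9\right) = 450 - 90 \sqrt{3}$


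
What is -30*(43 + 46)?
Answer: -2670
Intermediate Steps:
-30*(43 + 46) = -30*89 = -2670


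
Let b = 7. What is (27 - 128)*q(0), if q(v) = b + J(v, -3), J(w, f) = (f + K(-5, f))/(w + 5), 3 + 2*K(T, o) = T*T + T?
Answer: -8181/10 ≈ -818.10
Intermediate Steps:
K(T, o) = -3/2 + T/2 + T**2/2 (K(T, o) = -3/2 + (T*T + T)/2 = -3/2 + (T**2 + T)/2 = -3/2 + (T + T**2)/2 = -3/2 + (T/2 + T**2/2) = -3/2 + T/2 + T**2/2)
J(w, f) = (17/2 + f)/(5 + w) (J(w, f) = (f + (-3/2 + (1/2)*(-5) + (1/2)*(-5)**2))/(w + 5) = (f + (-3/2 - 5/2 + (1/2)*25))/(5 + w) = (f + (-3/2 - 5/2 + 25/2))/(5 + w) = (f + 17/2)/(5 + w) = (17/2 + f)/(5 + w))
q(v) = 7 + 11/(2*(5 + v)) (q(v) = 7 + (17/2 - 3)/(5 + v) = 7 + (11/2)/(5 + v) = 7 + 11/(2*(5 + v)))
(27 - 128)*q(0) = (27 - 128)*((81 + 14*0)/(2*(5 + 0))) = -101*(81 + 0)/(2*5) = -101*81/(2*5) = -101*81/10 = -8181/10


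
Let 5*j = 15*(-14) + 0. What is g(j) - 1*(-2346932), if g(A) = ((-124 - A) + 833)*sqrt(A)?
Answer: 2346932 + 751*I*sqrt(42) ≈ 2.3469e+6 + 4867.0*I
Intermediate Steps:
j = -42 (j = (15*(-14) + 0)/5 = (-210 + 0)/5 = (1/5)*(-210) = -42)
g(A) = sqrt(A)*(709 - A) (g(A) = (709 - A)*sqrt(A) = sqrt(A)*(709 - A))
g(j) - 1*(-2346932) = sqrt(-42)*(709 - 1*(-42)) - 1*(-2346932) = (I*sqrt(42))*(709 + 42) + 2346932 = (I*sqrt(42))*751 + 2346932 = 751*I*sqrt(42) + 2346932 = 2346932 + 751*I*sqrt(42)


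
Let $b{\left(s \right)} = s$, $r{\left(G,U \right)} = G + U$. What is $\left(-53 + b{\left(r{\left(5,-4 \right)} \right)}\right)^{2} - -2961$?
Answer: $5665$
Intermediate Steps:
$\left(-53 + b{\left(r{\left(5,-4 \right)} \right)}\right)^{2} - -2961 = \left(-53 + \left(5 - 4\right)\right)^{2} - -2961 = \left(-53 + 1\right)^{2} + 2961 = \left(-52\right)^{2} + 2961 = 2704 + 2961 = 5665$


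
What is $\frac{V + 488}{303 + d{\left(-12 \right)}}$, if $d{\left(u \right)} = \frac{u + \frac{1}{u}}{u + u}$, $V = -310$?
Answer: $\frac{51264}{87409} \approx 0.58648$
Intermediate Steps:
$d{\left(u \right)} = \frac{u + \frac{1}{u}}{2 u}$
$\frac{V + 488}{303 + d{\left(-12 \right)}} = \frac{-310 + 488}{303 + \frac{1 + \left(-12\right)^{2}}{2 \cdot 144}} = \frac{178}{303 + \frac{1}{2} \cdot \frac{1}{144} \left(1 + 144\right)} = \frac{178}{303 + \frac{1}{2} \cdot \frac{1}{144} \cdot 145} = \frac{178}{303 + \frac{145}{288}} = \frac{178}{\frac{87409}{288}} = 178 \cdot \frac{288}{87409} = \frac{51264}{87409}$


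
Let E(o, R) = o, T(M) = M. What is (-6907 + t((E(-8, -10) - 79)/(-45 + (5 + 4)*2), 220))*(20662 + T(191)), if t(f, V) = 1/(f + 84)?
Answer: -113064674058/785 ≈ -1.4403e+8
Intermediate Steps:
t(f, V) = 1/(84 + f)
(-6907 + t((E(-8, -10) - 79)/(-45 + (5 + 4)*2), 220))*(20662 + T(191)) = (-6907 + 1/(84 + (-8 - 79)/(-45 + (5 + 4)*2)))*(20662 + 191) = (-6907 + 1/(84 - 87/(-45 + 9*2)))*20853 = (-6907 + 1/(84 - 87/(-45 + 18)))*20853 = (-6907 + 1/(84 - 87/(-27)))*20853 = (-6907 + 1/(84 - 87*(-1/27)))*20853 = (-6907 + 1/(84 + 29/9))*20853 = (-6907 + 1/(785/9))*20853 = (-6907 + 9/785)*20853 = -5421986/785*20853 = -113064674058/785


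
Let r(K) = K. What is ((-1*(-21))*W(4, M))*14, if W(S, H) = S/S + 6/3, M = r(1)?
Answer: 882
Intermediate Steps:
M = 1
W(S, H) = 3 (W(S, H) = 1 + 6*(⅓) = 1 + 2 = 3)
((-1*(-21))*W(4, M))*14 = (-1*(-21)*3)*14 = (21*3)*14 = 63*14 = 882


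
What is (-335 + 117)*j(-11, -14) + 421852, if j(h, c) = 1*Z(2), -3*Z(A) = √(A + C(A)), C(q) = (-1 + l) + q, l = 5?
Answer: 421852 + 436*√2/3 ≈ 4.2206e+5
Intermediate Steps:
C(q) = 4 + q (C(q) = (-1 + 5) + q = 4 + q)
Z(A) = -√(4 + 2*A)/3 (Z(A) = -√(A + (4 + A))/3 = -√(4 + 2*A)/3)
j(h, c) = -2*√2/3 (j(h, c) = 1*(-√(4 + 2*2)/3) = 1*(-√(4 + 4)/3) = 1*(-2*√2/3) = -2*√2/3)
(-335 + 117)*j(-11, -14) + 421852 = (-335 + 117)*(-2*√2/3) + 421852 = -(-436)*√2/3 + 421852 = 436*√2/3 + 421852 = 421852 + 436*√2/3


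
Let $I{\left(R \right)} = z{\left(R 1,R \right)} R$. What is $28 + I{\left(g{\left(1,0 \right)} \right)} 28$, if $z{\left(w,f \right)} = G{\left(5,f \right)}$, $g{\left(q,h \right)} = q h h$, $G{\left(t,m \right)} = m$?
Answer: $28$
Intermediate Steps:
$g{\left(q,h \right)} = q h^{2}$ ($g{\left(q,h \right)} = h q h = q h^{2}$)
$z{\left(w,f \right)} = f$
$I{\left(R \right)} = R^{2}$ ($I{\left(R \right)} = R R = R^{2}$)
$28 + I{\left(g{\left(1,0 \right)} \right)} 28 = 28 + \left(1 \cdot 0^{2}\right)^{2} \cdot 28 = 28 + \left(1 \cdot 0\right)^{2} \cdot 28 = 28 + 0^{2} \cdot 28 = 28 + 0 \cdot 28 = 28 + 0 = 28$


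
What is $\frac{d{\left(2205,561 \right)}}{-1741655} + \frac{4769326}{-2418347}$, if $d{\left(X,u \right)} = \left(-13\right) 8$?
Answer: $- \frac{8306268966442}{4211926144285} \approx -1.9721$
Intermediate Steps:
$d{\left(X,u \right)} = -104$
$\frac{d{\left(2205,561 \right)}}{-1741655} + \frac{4769326}{-2418347} = - \frac{104}{-1741655} + \frac{4769326}{-2418347} = \left(-104\right) \left(- \frac{1}{1741655}\right) + 4769326 \left(- \frac{1}{2418347}\right) = \frac{104}{1741655} - \frac{4769326}{2418347} = - \frac{8306268966442}{4211926144285}$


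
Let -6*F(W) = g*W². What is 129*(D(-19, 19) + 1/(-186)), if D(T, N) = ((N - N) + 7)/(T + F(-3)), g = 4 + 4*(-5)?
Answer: 55771/310 ≈ 179.91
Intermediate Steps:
g = -16 (g = 4 - 20 = -16)
F(W) = 8*W²/3 (F(W) = -(-8)*W²/3 = 8*W²/3)
D(T, N) = 7/(24 + T) (D(T, N) = ((N - N) + 7)/(T + (8/3)*(-3)²) = (0 + 7)/(T + (8/3)*9) = 7/(T + 24) = 7/(24 + T))
129*(D(-19, 19) + 1/(-186)) = 129*(7/(24 - 19) + 1/(-186)) = 129*(7/5 - 1/186) = 129*(1297/930) = 55771/310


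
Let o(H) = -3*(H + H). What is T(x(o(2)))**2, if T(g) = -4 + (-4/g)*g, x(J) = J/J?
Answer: 64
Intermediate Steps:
o(H) = -6*H
x(J) = 1
T(g) = -8 (T(g) = -4 - 4 = -8)
T(x(o(2)))**2 = (-8)**2 = 64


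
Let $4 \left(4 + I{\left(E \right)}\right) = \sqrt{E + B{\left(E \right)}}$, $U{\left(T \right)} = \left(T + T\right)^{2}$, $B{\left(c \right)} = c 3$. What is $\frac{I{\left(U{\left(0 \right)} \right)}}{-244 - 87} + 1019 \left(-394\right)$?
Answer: $- \frac{132891862}{331} \approx -4.0149 \cdot 10^{5}$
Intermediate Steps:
$B{\left(c \right)} = 3 c$
$U{\left(T \right)} = 4 T^{2}$ ($U{\left(T \right)} = \left(2 T\right)^{2} = 4 T^{2}$)
$I{\left(E \right)} = -4 + \frac{\sqrt{E}}{2}$ ($I{\left(E \right)} = -4 + \frac{\sqrt{E + 3 E}}{4} = -4 + \frac{\sqrt{4 E}}{4} = -4 + \frac{2 \sqrt{E}}{4} = -4 + \frac{\sqrt{E}}{2}$)
$\frac{I{\left(U{\left(0 \right)} \right)}}{-244 - 87} + 1019 \left(-394\right) = \frac{-4 + \frac{\sqrt{4 \cdot 0^{2}}}{2}}{-244 - 87} + 1019 \left(-394\right) = \frac{-4 + \frac{\sqrt{4 \cdot 0}}{2}}{-331} - 401486 = - \frac{-4 + \frac{\sqrt{0}}{2}}{331} - 401486 = - \frac{-4 + \frac{1}{2} \cdot 0}{331} - 401486 = - \frac{-4 + 0}{331} - 401486 = \left(- \frac{1}{331}\right) \left(-4\right) - 401486 = \frac{4}{331} - 401486 = - \frac{132891862}{331}$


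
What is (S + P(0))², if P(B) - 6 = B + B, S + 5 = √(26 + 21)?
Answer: (1 + √47)² ≈ 61.711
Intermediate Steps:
S = -5 + √47 (S = -5 + √(26 + 21) = -5 + √47 ≈ 1.8557)
P(B) = 6 + 2*B (P(B) = 6 + (B + B) = 6 + 2*B)
(S + P(0))² = ((-5 + √47) + (6 + 2*0))² = ((-5 + √47) + (6 + 0))² = ((-5 + √47) + 6)² = (1 + √47)²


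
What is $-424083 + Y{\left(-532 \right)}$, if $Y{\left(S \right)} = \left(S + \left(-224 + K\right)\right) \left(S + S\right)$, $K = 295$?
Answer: $66421$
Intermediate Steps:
$Y{\left(S \right)} = 2 S \left(71 + S\right)$ ($Y{\left(S \right)} = \left(S + \left(-224 + 295\right)\right) \left(S + S\right) = \left(S + 71\right) 2 S = \left(71 + S\right) 2 S = 2 S \left(71 + S\right)$)
$-424083 + Y{\left(-532 \right)} = -424083 + 2 \left(-532\right) \left(71 - 532\right) = -424083 + 2 \left(-532\right) \left(-461\right) = -424083 + 490504 = 66421$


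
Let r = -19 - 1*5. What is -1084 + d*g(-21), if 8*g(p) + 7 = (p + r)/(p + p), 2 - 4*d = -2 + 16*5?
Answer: -119831/112 ≈ -1069.9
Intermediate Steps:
r = -24 (r = -19 - 5 = -24)
d = -19 (d = ½ - (-2 + 16*5)/4 = ½ - (-2 + 80)/4 = ½ - ¼*78 = ½ - 39/2 = -19)
g(p) = -7/8 + (-24 + p)/(16*p) (g(p) = -7/8 + ((p - 24)/(p + p))/8 = -7/8 + ((-24 + p)/((2*p)))/8 = -7/8 + ((-24 + p)*(1/(2*p)))/8 = -7/8 + ((-24 + p)/(2*p))/8 = -7/8 + (-24 + p)/(16*p))
-1084 + d*g(-21) = -1084 - 19*(-24 - 13*(-21))/(16*(-21)) = -1084 - 19*(-1)*(-24 + 273)/(16*21) = -1084 - 19*(-1)*249/(16*21) = -1084 - 19*(-83/112) = -1084 + 1577/112 = -119831/112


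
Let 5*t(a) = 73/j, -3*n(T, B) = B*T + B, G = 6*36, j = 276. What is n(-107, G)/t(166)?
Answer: 10532160/73 ≈ 1.4428e+5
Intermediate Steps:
G = 216
n(T, B) = -B/3 - B*T/3 (n(T, B) = -(B*T + B)/3 = -(B + B*T)/3 = -B/3 - B*T/3)
t(a) = 73/1380 (t(a) = (73/276)/5 = (73*(1/276))/5 = (1/5)*(73/276) = 73/1380)
n(-107, G)/t(166) = (-1/3*216*(1 - 107))/(73/1380) = -1/3*216*(-106)*(1380/73) = 7632*(1380/73) = 10532160/73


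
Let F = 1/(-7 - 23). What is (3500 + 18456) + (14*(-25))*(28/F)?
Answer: 315956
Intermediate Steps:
F = -1/30 (F = 1/(-30) = -1/30 ≈ -0.033333)
(3500 + 18456) + (14*(-25))*(28/F) = (3500 + 18456) + (14*(-25))*(28/(-1/30)) = 21956 - 9800*(-30) = 21956 - 350*(-840) = 21956 + 294000 = 315956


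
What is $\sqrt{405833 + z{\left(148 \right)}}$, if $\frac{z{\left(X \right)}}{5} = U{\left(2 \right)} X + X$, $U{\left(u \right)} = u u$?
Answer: $\sqrt{409533} \approx 639.95$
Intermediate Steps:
$U{\left(u \right)} = u^{2}$
$z{\left(X \right)} = 25 X$ ($z{\left(X \right)} = 5 \left(2^{2} X + X\right) = 5 \left(4 X + X\right) = 5 \cdot 5 X = 25 X$)
$\sqrt{405833 + z{\left(148 \right)}} = \sqrt{405833 + 25 \cdot 148} = \sqrt{405833 + 3700} = \sqrt{409533}$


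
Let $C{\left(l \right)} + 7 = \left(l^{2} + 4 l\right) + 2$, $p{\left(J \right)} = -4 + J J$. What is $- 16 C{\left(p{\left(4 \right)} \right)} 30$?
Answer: $-89760$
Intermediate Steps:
$p{\left(J \right)} = -4 + J^{2}$
$C{\left(l \right)} = -5 + l^{2} + 4 l$ ($C{\left(l \right)} = -7 + \left(\left(l^{2} + 4 l\right) + 2\right) = -7 + \left(2 + l^{2} + 4 l\right) = -5 + l^{2} + 4 l$)
$- 16 C{\left(p{\left(4 \right)} \right)} 30 = - 16 \left(-5 + \left(-4 + 4^{2}\right)^{2} + 4 \left(-4 + 4^{2}\right)\right) 30 = - 16 \left(-5 + \left(-4 + 16\right)^{2} + 4 \left(-4 + 16\right)\right) 30 = - 16 \left(-5 + 12^{2} + 4 \cdot 12\right) 30 = - 16 \left(-5 + 144 + 48\right) 30 = \left(-16\right) 187 \cdot 30 = \left(-2992\right) 30 = -89760$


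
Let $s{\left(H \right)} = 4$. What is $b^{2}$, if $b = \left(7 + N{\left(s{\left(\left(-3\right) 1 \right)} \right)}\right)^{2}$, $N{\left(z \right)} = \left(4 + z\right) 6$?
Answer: $9150625$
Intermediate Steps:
$N{\left(z \right)} = 24 + 6 z$
$b = 3025$ ($b = \left(7 + \left(24 + 6 \cdot 4\right)\right)^{2} = \left(7 + \left(24 + 24\right)\right)^{2} = \left(7 + 48\right)^{2} = 55^{2} = 3025$)
$b^{2} = 3025^{2} = 9150625$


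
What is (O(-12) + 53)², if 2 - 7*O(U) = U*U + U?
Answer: 58081/49 ≈ 1185.3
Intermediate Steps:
O(U) = 2/7 - U/7 - U²/7 (O(U) = 2/7 - (U*U + U)/7 = 2/7 - (U² + U)/7 = 2/7 - (U + U²)/7 = 2/7 + (-U/7 - U²/7) = 2/7 - U/7 - U²/7)
(O(-12) + 53)² = ((2/7 - ⅐*(-12) - ⅐*(-12)²) + 53)² = ((2/7 + 12/7 - ⅐*144) + 53)² = ((2/7 + 12/7 - 144/7) + 53)² = (-130/7 + 53)² = (241/7)² = 58081/49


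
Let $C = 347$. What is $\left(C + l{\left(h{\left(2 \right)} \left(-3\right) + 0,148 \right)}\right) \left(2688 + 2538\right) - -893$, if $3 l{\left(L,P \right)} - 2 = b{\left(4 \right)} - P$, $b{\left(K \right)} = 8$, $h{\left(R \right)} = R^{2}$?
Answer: $1573919$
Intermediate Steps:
$l{\left(L,P \right)} = \frac{10}{3} - \frac{P}{3}$ ($l{\left(L,P \right)} = \frac{2}{3} + \frac{8 - P}{3} = \frac{2}{3} - \left(- \frac{8}{3} + \frac{P}{3}\right) = \frac{10}{3} - \frac{P}{3}$)
$\left(C + l{\left(h{\left(2 \right)} \left(-3\right) + 0,148 \right)}\right) \left(2688 + 2538\right) - -893 = \left(347 + \left(\frac{10}{3} - \frac{148}{3}\right)\right) \left(2688 + 2538\right) - -893 = \left(347 + \left(\frac{10}{3} - \frac{148}{3}\right)\right) 5226 + 893 = \left(347 - 46\right) 5226 + 893 = 301 \cdot 5226 + 893 = 1573026 + 893 = 1573919$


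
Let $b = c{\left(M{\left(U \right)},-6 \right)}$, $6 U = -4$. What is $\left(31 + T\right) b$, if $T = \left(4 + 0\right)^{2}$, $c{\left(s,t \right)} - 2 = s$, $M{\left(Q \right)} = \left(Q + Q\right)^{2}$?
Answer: $\frac{1598}{9} \approx 177.56$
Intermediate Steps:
$U = - \frac{2}{3}$ ($U = \frac{1}{6} \left(-4\right) = - \frac{2}{3} \approx -0.66667$)
$M{\left(Q \right)} = 4 Q^{2}$ ($M{\left(Q \right)} = \left(2 Q\right)^{2} = 4 Q^{2}$)
$c{\left(s,t \right)} = 2 + s$
$T = 16$ ($T = 4^{2} = 16$)
$b = \frac{34}{9}$ ($b = 2 + 4 \left(- \frac{2}{3}\right)^{2} = 2 + 4 \cdot \frac{4}{9} = 2 + \frac{16}{9} = \frac{34}{9} \approx 3.7778$)
$\left(31 + T\right) b = \left(31 + 16\right) \frac{34}{9} = 47 \cdot \frac{34}{9} = \frac{1598}{9}$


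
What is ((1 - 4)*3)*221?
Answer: -1989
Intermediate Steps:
((1 - 4)*3)*221 = -3*3*221 = -9*221 = -1989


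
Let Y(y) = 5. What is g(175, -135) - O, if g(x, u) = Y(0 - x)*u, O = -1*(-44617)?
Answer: -45292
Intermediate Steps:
O = 44617
g(x, u) = 5*u
g(175, -135) - O = 5*(-135) - 1*44617 = -675 - 44617 = -45292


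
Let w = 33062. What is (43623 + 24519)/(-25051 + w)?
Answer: 68142/8011 ≈ 8.5061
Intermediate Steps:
(43623 + 24519)/(-25051 + w) = (43623 + 24519)/(-25051 + 33062) = 68142/8011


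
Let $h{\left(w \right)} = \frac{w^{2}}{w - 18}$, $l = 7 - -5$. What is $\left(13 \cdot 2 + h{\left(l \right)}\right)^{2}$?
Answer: $4$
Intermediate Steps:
$l = 12$ ($l = 7 + 5 = 12$)
$h{\left(w \right)} = \frac{w^{2}}{-18 + w}$
$\left(13 \cdot 2 + h{\left(l \right)}\right)^{2} = \left(13 \cdot 2 + \frac{12^{2}}{-18 + 12}\right)^{2} = \left(26 + \frac{144}{-6}\right)^{2} = \left(26 + 144 \left(- \frac{1}{6}\right)\right)^{2} = \left(26 - 24\right)^{2} = 2^{2} = 4$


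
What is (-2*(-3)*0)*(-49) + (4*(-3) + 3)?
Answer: -9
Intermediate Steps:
(-2*(-3)*0)*(-49) + (4*(-3) + 3) = (6*0)*(-49) + (-12 + 3) = 0*(-49) - 9 = 0 - 9 = -9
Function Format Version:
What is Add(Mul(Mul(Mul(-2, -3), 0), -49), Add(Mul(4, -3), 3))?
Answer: -9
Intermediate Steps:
Add(Mul(Mul(Mul(-2, -3), 0), -49), Add(Mul(4, -3), 3)) = Add(Mul(Mul(6, 0), -49), Add(-12, 3)) = Add(Mul(0, -49), -9) = Add(0, -9) = -9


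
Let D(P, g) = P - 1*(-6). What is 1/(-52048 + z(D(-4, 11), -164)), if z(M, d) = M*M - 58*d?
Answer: -1/42532 ≈ -2.3512e-5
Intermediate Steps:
D(P, g) = 6 + P (D(P, g) = P + 6 = 6 + P)
z(M, d) = M² - 58*d
1/(-52048 + z(D(-4, 11), -164)) = 1/(-52048 + ((6 - 4)² - 58*(-164))) = 1/(-52048 + (2² + 9512)) = 1/(-52048 + (4 + 9512)) = 1/(-52048 + 9516) = 1/(-42532) = -1/42532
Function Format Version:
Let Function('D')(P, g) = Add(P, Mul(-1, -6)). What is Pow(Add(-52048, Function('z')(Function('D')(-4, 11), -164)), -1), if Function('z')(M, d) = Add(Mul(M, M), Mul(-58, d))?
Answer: Rational(-1, 42532) ≈ -2.3512e-5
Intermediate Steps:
Function('D')(P, g) = Add(6, P) (Function('D')(P, g) = Add(P, 6) = Add(6, P))
Function('z')(M, d) = Add(Pow(M, 2), Mul(-58, d))
Pow(Add(-52048, Function('z')(Function('D')(-4, 11), -164)), -1) = Pow(Add(-52048, Add(Pow(Add(6, -4), 2), Mul(-58, -164))), -1) = Pow(Add(-52048, Add(Pow(2, 2), 9512)), -1) = Pow(Add(-52048, Add(4, 9512)), -1) = Pow(Add(-52048, 9516), -1) = Pow(-42532, -1) = Rational(-1, 42532)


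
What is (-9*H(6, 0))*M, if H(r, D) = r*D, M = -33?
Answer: 0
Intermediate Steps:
H(r, D) = D*r
(-9*H(6, 0))*M = -0*6*(-33) = -9*0*(-33) = 0*(-33) = 0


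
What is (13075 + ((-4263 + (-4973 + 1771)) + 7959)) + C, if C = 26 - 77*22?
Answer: 11901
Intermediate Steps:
C = -1668 (C = 26 - 1694 = -1668)
(13075 + ((-4263 + (-4973 + 1771)) + 7959)) + C = (13075 + ((-4263 + (-4973 + 1771)) + 7959)) - 1668 = (13075 + ((-4263 - 3202) + 7959)) - 1668 = (13075 + (-7465 + 7959)) - 1668 = (13075 + 494) - 1668 = 13569 - 1668 = 11901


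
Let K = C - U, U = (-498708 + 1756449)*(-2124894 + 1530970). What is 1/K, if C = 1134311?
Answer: 1/747003699995 ≈ 1.3387e-12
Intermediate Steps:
U = -747002565684 (U = 1257741*(-593924) = -747002565684)
K = 747003699995 (K = 1134311 - 1*(-747002565684) = 1134311 + 747002565684 = 747003699995)
1/K = 1/747003699995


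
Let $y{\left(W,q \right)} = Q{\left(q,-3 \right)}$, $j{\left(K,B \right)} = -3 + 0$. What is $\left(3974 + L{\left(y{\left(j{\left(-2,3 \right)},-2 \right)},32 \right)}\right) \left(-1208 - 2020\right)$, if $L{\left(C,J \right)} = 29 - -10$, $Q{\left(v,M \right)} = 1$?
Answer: $-12953964$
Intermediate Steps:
$j{\left(K,B \right)} = -3$
$y{\left(W,q \right)} = 1$
$L{\left(C,J \right)} = 39$ ($L{\left(C,J \right)} = 29 + 10 = 39$)
$\left(3974 + L{\left(y{\left(j{\left(-2,3 \right)},-2 \right)},32 \right)}\right) \left(-1208 - 2020\right) = \left(3974 + 39\right) \left(-1208 - 2020\right) = 4013 \left(-3228\right) = -12953964$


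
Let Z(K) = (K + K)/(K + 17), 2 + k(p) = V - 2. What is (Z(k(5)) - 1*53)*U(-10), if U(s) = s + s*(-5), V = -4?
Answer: -19720/9 ≈ -2191.1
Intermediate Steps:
k(p) = -8 (k(p) = -2 + (-4 - 2) = -2 - 6 = -8)
U(s) = -4*s (U(s) = s - 5*s = -4*s)
Z(K) = 2*K/(17 + K) (Z(K) = (2*K)/(17 + K) = 2*K/(17 + K))
(Z(k(5)) - 1*53)*U(-10) = (2*(-8)/(17 - 8) - 1*53)*(-4*(-10)) = (2*(-8)/9 - 53)*40 = (2*(-8)*(⅑) - 53)*40 = (-16/9 - 53)*40 = -493/9*40 = -19720/9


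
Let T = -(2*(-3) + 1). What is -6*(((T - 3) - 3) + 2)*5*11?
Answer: -330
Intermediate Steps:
T = 5 (T = -(-6 + 1) = -1*(-5) = 5)
-6*(((T - 3) - 3) + 2)*5*11 = -6*(((5 - 3) - 3) + 2)*5*11 = -6*((2 - 3) + 2)*5*11 = -6*(-1 + 2)*5*11 = -6*5*11 = -30*11 = -330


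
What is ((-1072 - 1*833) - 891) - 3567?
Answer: -6363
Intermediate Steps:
((-1072 - 1*833) - 891) - 3567 = ((-1072 - 833) - 891) - 3567 = (-1905 - 891) - 3567 = -2796 - 3567 = -6363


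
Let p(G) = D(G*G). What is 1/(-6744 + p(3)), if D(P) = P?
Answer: -1/6735 ≈ -0.00014848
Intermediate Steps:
p(G) = G**2 (p(G) = G*G = G**2)
1/(-6744 + p(3)) = 1/(-6744 + 3**2) = 1/(-6744 + 9) = 1/(-6735) = -1/6735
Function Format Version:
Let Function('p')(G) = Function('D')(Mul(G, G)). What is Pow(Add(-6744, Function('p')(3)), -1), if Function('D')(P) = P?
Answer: Rational(-1, 6735) ≈ -0.00014848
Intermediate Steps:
Function('p')(G) = Pow(G, 2) (Function('p')(G) = Mul(G, G) = Pow(G, 2))
Pow(Add(-6744, Function('p')(3)), -1) = Pow(Add(-6744, Pow(3, 2)), -1) = Pow(Add(-6744, 9), -1) = Pow(-6735, -1) = Rational(-1, 6735)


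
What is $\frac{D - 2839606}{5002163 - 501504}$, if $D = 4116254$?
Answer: $\frac{1276648}{4500659} \approx 0.28366$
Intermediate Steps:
$\frac{D - 2839606}{5002163 - 501504} = \frac{4116254 - 2839606}{5002163 - 501504} = \frac{1276648}{4500659}$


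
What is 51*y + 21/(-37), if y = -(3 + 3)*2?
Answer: -22665/37 ≈ -612.57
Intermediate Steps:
y = -12 (y = -6*2 = -1*12 = -12)
51*y + 21/(-37) = 51*(-12) + 21/(-37) = -612 + 21*(-1/37) = -612 - 21/37 = -22665/37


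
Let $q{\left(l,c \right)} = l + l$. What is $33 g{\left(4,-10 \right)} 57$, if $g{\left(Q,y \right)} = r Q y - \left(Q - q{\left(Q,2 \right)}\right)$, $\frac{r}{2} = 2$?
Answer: $-293436$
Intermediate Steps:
$r = 4$ ($r = 2 \cdot 2 = 4$)
$q{\left(l,c \right)} = 2 l$
$g{\left(Q,y \right)} = Q + 4 Q y$ ($g{\left(Q,y \right)} = 4 Q y + \left(2 Q - Q\right) = 4 Q y + Q = Q + 4 Q y$)
$33 g{\left(4,-10 \right)} 57 = 33 \cdot 4 \left(1 + 4 \left(-10\right)\right) 57 = 33 \cdot 4 \left(1 - 40\right) 57 = 33 \cdot 4 \left(-39\right) 57 = 33 \left(-156\right) 57 = \left(-5148\right) 57 = -293436$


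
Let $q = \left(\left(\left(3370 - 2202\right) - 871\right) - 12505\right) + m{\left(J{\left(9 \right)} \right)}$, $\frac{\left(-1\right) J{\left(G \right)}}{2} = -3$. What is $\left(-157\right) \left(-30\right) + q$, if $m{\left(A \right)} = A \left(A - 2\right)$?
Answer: $-7474$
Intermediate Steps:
$J{\left(G \right)} = 6$ ($J{\left(G \right)} = \left(-2\right) \left(-3\right) = 6$)
$m{\left(A \right)} = A \left(-2 + A\right)$
$q = -12184$ ($q = \left(\left(\left(3370 - 2202\right) - 871\right) - 12505\right) + 6 \left(-2 + 6\right) = \left(\left(1168 - 871\right) - 12505\right) + 6 \cdot 4 = \left(297 - 12505\right) + 24 = -12208 + 24 = -12184$)
$\left(-157\right) \left(-30\right) + q = \left(-157\right) \left(-30\right) - 12184 = 4710 - 12184 = -7474$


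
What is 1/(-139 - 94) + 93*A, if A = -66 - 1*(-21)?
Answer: -975106/233 ≈ -4185.0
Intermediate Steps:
A = -45 (A = -66 + 21 = -45)
1/(-139 - 94) + 93*A = 1/(-139 - 94) + 93*(-45) = 1/(-233) - 4185 = -1/233 - 4185 = -975106/233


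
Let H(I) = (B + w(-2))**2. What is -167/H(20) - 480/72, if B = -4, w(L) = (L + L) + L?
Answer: -2501/300 ≈ -8.3367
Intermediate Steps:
w(L) = 3*L (w(L) = 2*L + L = 3*L)
H(I) = 100 (H(I) = (-4 + 3*(-2))**2 = (-4 - 6)**2 = (-10)**2 = 100)
-167/H(20) - 480/72 = -167/100 - 480/72 = -167*1/100 - 480*1/72 = -167/100 - 20/3 = -2501/300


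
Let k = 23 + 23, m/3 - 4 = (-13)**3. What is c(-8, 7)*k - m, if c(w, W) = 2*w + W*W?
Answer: 8097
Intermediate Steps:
m = -6579 (m = 12 + 3*(-13)**3 = 12 + 3*(-2197) = 12 - 6591 = -6579)
c(w, W) = W**2 + 2*w (c(w, W) = 2*w + W**2 = W**2 + 2*w)
k = 46
c(-8, 7)*k - m = (7**2 + 2*(-8))*46 - 1*(-6579) = (49 - 16)*46 + 6579 = 33*46 + 6579 = 1518 + 6579 = 8097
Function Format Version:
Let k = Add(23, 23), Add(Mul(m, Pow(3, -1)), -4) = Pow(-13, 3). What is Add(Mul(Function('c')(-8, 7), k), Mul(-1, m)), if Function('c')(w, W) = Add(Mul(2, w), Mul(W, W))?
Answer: 8097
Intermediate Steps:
m = -6579 (m = Add(12, Mul(3, Pow(-13, 3))) = Add(12, Mul(3, -2197)) = Add(12, -6591) = -6579)
Function('c')(w, W) = Add(Pow(W, 2), Mul(2, w)) (Function('c')(w, W) = Add(Mul(2, w), Pow(W, 2)) = Add(Pow(W, 2), Mul(2, w)))
k = 46
Add(Mul(Function('c')(-8, 7), k), Mul(-1, m)) = Add(Mul(Add(Pow(7, 2), Mul(2, -8)), 46), Mul(-1, -6579)) = Add(Mul(Add(49, -16), 46), 6579) = Add(Mul(33, 46), 6579) = Add(1518, 6579) = 8097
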